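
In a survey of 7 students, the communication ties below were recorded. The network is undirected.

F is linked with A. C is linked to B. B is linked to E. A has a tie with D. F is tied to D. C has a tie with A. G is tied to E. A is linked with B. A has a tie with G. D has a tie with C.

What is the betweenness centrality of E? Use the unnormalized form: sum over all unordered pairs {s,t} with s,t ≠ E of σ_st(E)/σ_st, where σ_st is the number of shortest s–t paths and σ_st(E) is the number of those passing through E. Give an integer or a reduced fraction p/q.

Pairs whose geodesics pass through E — G–B: 1/2.
All other pairs contribute 0.
Summing the contributions gives betweenness(E) = 1/2.

1/2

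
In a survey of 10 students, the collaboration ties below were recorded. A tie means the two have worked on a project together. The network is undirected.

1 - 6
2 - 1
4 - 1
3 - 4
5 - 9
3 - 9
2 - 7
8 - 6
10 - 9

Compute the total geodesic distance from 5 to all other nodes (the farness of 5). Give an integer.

Distances from 5: 1:4, 2:5, 3:2, 4:3, 6:5, 7:6, 8:6, 9:1, 10:2.
Sum = 4 + 5 + 2 + 3 + 5 + 6 + 6 + 1 + 2 = 34.

34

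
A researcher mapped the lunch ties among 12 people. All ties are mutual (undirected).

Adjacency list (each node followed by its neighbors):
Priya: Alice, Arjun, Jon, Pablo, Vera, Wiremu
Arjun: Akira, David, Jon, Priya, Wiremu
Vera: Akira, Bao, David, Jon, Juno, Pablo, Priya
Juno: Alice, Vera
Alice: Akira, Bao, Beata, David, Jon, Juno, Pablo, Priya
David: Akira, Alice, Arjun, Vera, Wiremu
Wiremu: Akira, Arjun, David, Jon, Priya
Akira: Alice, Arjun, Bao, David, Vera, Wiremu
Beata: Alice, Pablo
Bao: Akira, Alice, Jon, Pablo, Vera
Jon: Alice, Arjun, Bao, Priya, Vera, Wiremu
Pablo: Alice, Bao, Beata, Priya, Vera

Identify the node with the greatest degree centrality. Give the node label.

Alice

Degrees — Akira:6, Alice:8, Arjun:5, Bao:5, Beata:2, David:5, Jon:6, Juno:2, Pablo:5, Priya:6, Vera:7, Wiremu:5.
The maximum is 8, attained only by Alice.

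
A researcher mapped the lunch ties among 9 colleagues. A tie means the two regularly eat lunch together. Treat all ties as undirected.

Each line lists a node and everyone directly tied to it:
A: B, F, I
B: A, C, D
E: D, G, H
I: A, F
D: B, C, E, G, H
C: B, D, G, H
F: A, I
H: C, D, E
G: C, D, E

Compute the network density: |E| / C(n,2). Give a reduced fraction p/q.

7/18

There are 14 edges and 9 nodes, so the maximum possible is C(9,2) = 36.
Density = 14/36 = 7/18.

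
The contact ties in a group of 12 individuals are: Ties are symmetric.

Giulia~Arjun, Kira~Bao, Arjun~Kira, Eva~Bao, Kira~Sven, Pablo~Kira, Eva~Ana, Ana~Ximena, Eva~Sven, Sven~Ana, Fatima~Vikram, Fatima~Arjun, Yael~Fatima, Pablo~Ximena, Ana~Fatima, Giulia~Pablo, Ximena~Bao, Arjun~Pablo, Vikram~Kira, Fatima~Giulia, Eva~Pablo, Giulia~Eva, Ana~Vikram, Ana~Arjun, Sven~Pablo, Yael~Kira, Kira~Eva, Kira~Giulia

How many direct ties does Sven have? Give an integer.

4

Sven is directly tied to Ana, Eva, Kira, and Pablo. That is 4 neighbors, so the degree of Sven is 4.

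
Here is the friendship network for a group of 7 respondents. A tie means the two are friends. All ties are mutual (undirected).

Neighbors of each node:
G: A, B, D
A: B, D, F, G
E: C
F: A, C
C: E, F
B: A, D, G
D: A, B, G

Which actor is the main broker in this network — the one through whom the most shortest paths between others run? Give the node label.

A

Unnormalized betweenness of each node: A:9, B:0, C:5, D:0, E:0, F:8, G:0.
A has the largest value, 9, making it the main broker — the node through which the most shortest paths run.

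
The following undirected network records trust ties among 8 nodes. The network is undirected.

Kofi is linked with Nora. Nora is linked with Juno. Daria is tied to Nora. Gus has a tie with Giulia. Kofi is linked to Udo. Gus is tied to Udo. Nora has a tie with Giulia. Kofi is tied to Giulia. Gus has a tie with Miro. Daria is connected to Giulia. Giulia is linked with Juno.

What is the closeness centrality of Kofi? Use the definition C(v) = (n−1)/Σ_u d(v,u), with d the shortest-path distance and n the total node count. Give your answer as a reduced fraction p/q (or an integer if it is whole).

Distances from Kofi: Daria:2, Giulia:1, Gus:2, Juno:2, Miro:3, Nora:1, Udo:1. Sum = 12.
n = 8, so closeness = 7/12.

7/12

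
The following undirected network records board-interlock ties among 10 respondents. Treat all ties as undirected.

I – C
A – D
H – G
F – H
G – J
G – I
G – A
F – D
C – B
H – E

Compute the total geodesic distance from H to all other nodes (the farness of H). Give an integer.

Distances from H: A:2, B:4, C:3, D:2, E:1, F:1, G:1, I:2, J:2.
Sum = 2 + 4 + 3 + 2 + 1 + 1 + 1 + 2 + 2 = 18.

18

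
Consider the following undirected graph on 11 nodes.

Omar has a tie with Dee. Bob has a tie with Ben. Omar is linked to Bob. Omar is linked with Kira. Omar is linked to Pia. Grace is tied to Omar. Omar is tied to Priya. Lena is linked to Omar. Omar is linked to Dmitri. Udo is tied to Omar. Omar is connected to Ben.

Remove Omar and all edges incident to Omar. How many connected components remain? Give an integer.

9

Without Omar, the remaining ties split the others into: {Lena}; {Kira}; {Dee}; {Grace}; {Udo}; {Priya}; {Dmitri}; {Pia}; {Ben, Bob}.
That's 9 separate components.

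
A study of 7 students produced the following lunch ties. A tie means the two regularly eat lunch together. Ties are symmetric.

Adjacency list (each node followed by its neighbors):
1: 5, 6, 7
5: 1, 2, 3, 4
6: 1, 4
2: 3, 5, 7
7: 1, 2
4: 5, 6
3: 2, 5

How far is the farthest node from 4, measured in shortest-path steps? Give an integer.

Distances from 4: 1:2, 2:2, 3:2, 5:1, 6:1, 7:3.
The largest is 3 (to 7), so the eccentricity of 4 is 3.

3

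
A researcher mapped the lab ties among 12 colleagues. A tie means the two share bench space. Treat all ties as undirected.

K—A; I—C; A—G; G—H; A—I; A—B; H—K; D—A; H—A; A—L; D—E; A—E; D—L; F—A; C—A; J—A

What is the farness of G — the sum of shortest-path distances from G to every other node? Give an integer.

20

Distances from G: A:1, B:2, C:2, D:2, E:2, F:2, H:1, I:2, J:2, K:2, L:2.
Sum = 1 + 2 + 2 + 2 + 2 + 2 + 1 + 2 + 2 + 2 + 2 = 20.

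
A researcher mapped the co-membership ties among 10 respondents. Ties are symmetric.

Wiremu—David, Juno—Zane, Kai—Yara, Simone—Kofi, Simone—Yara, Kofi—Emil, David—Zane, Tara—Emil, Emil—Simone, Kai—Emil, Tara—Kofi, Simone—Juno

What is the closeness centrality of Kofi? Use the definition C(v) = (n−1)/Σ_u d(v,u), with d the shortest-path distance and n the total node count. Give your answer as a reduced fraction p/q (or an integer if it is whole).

3/7

Distances from Kofi: David:4, Emil:1, Juno:2, Kai:2, Simone:1, Tara:1, Wiremu:5, Yara:2, Zane:3. Sum = 21.
n = 10, so closeness = 9/21 = 3/7.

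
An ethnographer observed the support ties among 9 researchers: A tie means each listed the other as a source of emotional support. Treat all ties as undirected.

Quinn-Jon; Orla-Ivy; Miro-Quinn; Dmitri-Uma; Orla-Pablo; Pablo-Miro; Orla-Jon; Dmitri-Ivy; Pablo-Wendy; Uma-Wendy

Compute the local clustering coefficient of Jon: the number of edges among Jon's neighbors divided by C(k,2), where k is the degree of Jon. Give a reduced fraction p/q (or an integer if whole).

Jon's neighbors: Orla and Quinn (k = 2).
Possible neighbor pairs: C(2,2) = 1. Edges among them: none → e = 0.
Clustering(Jon) = 0/1.

0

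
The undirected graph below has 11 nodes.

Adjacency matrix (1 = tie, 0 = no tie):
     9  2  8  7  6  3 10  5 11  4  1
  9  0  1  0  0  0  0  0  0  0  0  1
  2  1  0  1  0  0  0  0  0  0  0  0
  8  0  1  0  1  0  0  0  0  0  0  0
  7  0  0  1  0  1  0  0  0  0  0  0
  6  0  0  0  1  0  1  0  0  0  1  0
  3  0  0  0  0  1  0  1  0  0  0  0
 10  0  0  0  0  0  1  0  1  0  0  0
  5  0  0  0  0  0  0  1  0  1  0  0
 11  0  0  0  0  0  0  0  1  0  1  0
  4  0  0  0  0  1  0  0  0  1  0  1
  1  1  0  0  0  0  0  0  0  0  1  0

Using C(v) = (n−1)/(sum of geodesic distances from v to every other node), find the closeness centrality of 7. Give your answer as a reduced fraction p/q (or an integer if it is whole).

5/12

Distances from 7: 1:3, 2:2, 3:2, 4:2, 5:4, 6:1, 8:1, 9:3, 10:3, 11:3. Sum = 24.
n = 11, so closeness = 10/24 = 5/12.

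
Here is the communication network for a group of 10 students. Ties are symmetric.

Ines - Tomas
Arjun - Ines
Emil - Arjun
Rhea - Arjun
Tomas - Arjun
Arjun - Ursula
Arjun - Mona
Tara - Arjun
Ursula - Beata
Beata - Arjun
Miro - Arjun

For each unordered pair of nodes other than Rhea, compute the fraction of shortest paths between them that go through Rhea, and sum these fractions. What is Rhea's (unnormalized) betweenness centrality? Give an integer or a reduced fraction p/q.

0

No shortest path between any pair of other nodes passes through Rhea.
Summing the contributions gives betweenness(Rhea) = 0.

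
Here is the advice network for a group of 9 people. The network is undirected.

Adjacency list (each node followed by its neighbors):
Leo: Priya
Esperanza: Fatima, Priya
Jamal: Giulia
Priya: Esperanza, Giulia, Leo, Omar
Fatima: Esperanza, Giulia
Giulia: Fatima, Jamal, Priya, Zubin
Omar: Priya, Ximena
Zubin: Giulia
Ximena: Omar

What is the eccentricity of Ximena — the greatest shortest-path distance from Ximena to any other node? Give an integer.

Distances from Ximena: Esperanza:3, Fatima:4, Giulia:3, Jamal:4, Leo:3, Omar:1, Priya:2, Zubin:4.
The largest is 4 (to Fatima, Jamal, and Zubin), so the eccentricity of Ximena is 4.

4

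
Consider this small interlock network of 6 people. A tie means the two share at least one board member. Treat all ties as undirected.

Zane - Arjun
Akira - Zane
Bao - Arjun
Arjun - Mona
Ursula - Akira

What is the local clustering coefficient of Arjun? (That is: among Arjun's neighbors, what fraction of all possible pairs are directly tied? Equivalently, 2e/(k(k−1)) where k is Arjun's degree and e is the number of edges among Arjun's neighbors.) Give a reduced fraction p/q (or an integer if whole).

0

Arjun's neighbors: Bao, Mona, and Zane (k = 3).
Possible neighbor pairs: C(3,2) = 3. Edges among them: none → e = 0.
Clustering(Arjun) = 0/3 = 0.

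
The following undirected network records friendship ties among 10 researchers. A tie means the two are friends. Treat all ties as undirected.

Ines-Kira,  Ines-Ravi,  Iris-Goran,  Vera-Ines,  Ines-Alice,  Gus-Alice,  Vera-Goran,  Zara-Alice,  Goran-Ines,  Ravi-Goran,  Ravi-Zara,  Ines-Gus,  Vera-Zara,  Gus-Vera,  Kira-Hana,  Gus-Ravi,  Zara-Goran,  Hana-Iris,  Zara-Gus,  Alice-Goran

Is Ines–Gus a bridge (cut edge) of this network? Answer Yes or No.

Even without that edge, Ines still reaches Gus via Ines – Ravi – Gus, so the network stays connected. Not a bridge.

No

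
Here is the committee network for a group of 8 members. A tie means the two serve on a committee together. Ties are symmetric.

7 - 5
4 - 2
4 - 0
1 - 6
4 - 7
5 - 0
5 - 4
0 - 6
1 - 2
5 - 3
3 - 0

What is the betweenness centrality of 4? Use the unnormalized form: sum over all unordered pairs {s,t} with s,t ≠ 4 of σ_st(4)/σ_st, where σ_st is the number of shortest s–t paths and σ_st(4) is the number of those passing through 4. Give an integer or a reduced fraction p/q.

Pairs whose geodesics pass through 4 — 3–2: 2/2; 5–2: 1; 5–1: 1/2; 7–2: 1; 7–1: 1; 7–6: 1/2; 7–0: 1/2; 2–0: 1.
All other pairs contribute 0.
Summing the contributions gives betweenness(4) = 13/2.

13/2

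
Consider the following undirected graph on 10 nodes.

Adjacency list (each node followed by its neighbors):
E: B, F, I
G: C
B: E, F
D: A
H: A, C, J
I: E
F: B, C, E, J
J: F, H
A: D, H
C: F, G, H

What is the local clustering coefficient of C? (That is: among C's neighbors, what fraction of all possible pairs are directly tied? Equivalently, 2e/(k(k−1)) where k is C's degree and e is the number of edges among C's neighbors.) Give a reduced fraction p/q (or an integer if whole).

C's neighbors: F, G, and H (k = 3).
Possible neighbor pairs: C(3,2) = 3. Edges among them: none → e = 0.
Clustering(C) = 0/3 = 0.

0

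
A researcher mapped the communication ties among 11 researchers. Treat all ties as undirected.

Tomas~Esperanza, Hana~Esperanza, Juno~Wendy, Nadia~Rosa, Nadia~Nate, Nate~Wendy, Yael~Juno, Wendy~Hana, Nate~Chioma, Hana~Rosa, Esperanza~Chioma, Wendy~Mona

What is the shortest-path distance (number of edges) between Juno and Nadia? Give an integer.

One shortest route is Juno – Wendy – Nate – Nadia, which uses 3 edges, and at distance 2 from Juno we only reach {Hana, Mona, Nate}, which does not include Nadia. So d(Juno,Nadia) = 3.

3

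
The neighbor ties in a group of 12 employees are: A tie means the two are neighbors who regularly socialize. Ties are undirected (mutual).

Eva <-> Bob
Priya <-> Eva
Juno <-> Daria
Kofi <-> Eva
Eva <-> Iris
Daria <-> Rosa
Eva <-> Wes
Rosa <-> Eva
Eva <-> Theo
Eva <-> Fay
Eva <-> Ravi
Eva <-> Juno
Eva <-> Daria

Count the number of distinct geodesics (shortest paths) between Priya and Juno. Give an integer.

The shortest distance is 2, and the only length-2 path is Priya–Eva–Juno. So there is exactly 1 shortest path.

1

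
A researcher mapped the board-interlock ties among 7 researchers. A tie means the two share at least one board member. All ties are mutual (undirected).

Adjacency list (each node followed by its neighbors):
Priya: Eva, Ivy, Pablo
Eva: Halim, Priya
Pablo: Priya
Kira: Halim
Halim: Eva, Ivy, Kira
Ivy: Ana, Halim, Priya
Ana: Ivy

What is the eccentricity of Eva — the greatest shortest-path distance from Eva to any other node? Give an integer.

Distances from Eva: Ana:3, Halim:1, Ivy:2, Kira:2, Pablo:2, Priya:1.
The largest is 3 (to Ana), so the eccentricity of Eva is 3.

3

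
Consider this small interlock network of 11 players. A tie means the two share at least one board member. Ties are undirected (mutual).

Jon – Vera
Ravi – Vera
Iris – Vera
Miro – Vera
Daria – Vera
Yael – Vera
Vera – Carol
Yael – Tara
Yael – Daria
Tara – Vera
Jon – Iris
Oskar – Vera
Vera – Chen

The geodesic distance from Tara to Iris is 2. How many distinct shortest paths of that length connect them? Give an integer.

1

The shortest distance is 2, and the only length-2 path is Tara–Vera–Iris. So there is exactly 1 shortest path.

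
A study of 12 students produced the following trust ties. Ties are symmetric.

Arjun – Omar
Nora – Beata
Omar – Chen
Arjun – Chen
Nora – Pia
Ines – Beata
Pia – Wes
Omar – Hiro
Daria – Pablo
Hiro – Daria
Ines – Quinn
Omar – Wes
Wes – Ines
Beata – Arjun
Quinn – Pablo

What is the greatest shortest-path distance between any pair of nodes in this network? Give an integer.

5

Eccentricity of each node (its greatest distance to any other): Arjun:4, Beata:4, Chen:4, Daria:5, Hiro:4, Ines:3, Nora:5, Omar:3, Pablo:4, Pia:4, Quinn:4, Wes:3.
The maximum eccentricity is 5, realized for instance by the pair Nora–Daria via Nora – Beata – Ines – Quinn – Pablo – Daria. So the diameter is 5.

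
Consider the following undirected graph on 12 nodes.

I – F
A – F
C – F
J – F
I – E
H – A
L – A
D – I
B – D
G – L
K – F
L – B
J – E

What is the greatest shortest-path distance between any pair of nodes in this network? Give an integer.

Eccentricity of each node (its greatest distance to any other): A:3, B:4, C:4, D:4, E:5, F:3, G:5, H:4, I:4, J:4, K:4, L:4.
The maximum eccentricity is 5, realized for instance by the pair E–G via E – I – F – A – L – G. So the diameter is 5.

5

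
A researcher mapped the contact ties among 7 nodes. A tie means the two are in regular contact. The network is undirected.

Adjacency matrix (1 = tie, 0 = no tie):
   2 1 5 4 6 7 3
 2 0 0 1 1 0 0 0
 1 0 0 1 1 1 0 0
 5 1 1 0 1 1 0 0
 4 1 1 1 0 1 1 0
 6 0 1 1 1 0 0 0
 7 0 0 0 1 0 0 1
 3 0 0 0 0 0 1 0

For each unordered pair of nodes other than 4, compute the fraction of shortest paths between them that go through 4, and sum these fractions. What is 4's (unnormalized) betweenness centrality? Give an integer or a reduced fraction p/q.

9

Pairs whose geodesics pass through 4 — 2–1: 1/2; 2–6: 1/2; 2–7: 1; 2–3: 1; 1–7: 1; 1–3: 1; 5–7: 1; 5–3: 1; 6–7: 1; 6–3: 1.
All other pairs contribute 0.
Summing the contributions gives betweenness(4) = 9.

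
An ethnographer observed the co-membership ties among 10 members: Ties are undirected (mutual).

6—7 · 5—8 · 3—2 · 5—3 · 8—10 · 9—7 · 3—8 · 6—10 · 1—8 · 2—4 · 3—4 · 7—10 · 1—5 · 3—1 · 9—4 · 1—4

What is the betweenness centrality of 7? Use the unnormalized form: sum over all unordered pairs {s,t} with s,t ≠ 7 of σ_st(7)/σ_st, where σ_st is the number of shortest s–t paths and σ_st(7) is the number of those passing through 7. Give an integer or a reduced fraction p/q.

25/6

Pairs whose geodesics pass through 7 — 2–6: 1/2; 4–6: 1; 4–10: 1/3; 8–9: 1/3; 9–6: 1; 9–10: 1.
All other pairs contribute 0.
Summing the contributions gives betweenness(7) = 25/6.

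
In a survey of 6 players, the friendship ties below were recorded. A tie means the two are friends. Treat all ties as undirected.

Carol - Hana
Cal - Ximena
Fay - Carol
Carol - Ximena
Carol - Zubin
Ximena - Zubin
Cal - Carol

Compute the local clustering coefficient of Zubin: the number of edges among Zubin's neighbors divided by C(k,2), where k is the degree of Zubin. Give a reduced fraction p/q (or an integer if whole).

Zubin's neighbors: Carol and Ximena (k = 2).
Possible neighbor pairs: C(2,2) = 1. Edges among them: Carol–Ximena → e = 1.
Clustering(Zubin) = 1/1.

1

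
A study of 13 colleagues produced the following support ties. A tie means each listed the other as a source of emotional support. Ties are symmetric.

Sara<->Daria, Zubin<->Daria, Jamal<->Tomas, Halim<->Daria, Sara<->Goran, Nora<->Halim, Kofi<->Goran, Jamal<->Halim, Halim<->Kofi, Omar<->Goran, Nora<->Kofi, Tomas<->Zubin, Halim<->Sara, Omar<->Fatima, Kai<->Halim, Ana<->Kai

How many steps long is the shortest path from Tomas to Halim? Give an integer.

One shortest route is Tomas – Jamal – Halim, which uses 2 edges, and Tomas and Halim are not directly tied, so nothing shorter exists. So d(Tomas,Halim) = 2.

2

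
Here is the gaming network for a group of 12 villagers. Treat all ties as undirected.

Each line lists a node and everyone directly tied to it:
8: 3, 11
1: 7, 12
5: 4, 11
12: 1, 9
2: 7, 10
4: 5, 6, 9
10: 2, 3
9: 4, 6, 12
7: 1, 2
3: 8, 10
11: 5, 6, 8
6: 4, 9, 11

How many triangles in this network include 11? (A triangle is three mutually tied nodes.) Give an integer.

11's neighbors are 5, 6, and 8, but none of them are tied to each other, so no triangle contains 11.

0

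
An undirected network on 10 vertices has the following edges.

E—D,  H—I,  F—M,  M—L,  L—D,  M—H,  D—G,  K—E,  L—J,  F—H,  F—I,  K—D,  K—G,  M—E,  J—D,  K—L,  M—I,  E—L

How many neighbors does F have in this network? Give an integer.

F is directly tied to H, I, and M. That is 3 neighbors, so the degree of F is 3.

3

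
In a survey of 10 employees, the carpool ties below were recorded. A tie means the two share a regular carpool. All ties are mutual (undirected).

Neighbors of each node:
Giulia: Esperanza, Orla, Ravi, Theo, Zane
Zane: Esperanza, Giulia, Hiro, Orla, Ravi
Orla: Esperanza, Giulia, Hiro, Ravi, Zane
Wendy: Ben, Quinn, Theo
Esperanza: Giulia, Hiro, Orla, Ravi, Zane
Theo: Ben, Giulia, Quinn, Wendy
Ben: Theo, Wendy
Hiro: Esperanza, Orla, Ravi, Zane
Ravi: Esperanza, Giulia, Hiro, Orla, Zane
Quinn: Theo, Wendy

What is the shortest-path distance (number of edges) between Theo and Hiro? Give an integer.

One shortest route is Theo – Giulia – Zane – Hiro, which uses 3 edges, and at distance 2 from Theo we only reach {Esperanza, Orla, Ravi, Zane}, which does not include Hiro. So d(Theo,Hiro) = 3.

3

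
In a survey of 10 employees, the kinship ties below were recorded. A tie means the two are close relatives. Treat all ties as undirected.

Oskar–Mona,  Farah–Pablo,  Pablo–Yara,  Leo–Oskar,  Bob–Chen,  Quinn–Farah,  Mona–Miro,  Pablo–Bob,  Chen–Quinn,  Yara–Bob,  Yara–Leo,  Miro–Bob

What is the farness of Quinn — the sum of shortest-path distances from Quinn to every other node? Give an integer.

Distances from Quinn: Bob:2, Chen:1, Farah:1, Leo:4, Miro:3, Mona:4, Oskar:5, Pablo:2, Yara:3.
Sum = 2 + 1 + 1 + 4 + 3 + 4 + 5 + 2 + 3 = 25.

25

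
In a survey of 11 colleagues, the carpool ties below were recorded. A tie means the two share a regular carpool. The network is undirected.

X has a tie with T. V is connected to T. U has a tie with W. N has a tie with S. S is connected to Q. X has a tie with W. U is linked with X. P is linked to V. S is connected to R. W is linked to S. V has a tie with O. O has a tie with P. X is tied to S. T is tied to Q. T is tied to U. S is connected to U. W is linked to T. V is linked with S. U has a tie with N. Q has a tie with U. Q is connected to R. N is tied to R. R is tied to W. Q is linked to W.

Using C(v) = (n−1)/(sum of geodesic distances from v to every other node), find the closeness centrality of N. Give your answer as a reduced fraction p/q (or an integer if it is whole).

Distances from N: O:3, P:3, Q:2, R:1, S:1, T:2, U:1, V:2, W:2, X:2. Sum = 19.
n = 11, so closeness = 10/19.

10/19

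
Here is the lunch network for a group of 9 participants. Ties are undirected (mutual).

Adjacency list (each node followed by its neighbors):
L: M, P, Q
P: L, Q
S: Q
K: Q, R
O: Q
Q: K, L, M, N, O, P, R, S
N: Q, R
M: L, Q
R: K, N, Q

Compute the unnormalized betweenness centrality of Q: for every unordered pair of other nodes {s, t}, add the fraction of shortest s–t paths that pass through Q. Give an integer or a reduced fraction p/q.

Pairs whose geodesics pass through Q — R–O: 1; R–M: 1; R–L: 1; R–S: 1; R–P: 1; O–M: 1; O–L: 1; O–K: 1; O–N: 1; O–S: 1; O–P: 1; M–K: 1; M–N: 1; M–S: 1 … (+10 more pairs).
All other pairs contribute 0.
Summing the contributions gives betweenness(Q) = 23.

23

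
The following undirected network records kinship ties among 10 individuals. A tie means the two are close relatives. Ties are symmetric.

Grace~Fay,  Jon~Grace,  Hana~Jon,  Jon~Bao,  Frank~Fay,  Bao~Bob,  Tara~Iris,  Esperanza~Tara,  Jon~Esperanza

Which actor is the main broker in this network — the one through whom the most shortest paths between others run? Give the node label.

Unnormalized betweenness of each node: Bao:8, Bob:0, Esperanza:14, Fay:8, Frank:0, Grace:14, Hana:0, Iris:0, Jon:29, Tara:8.
Jon has the largest value, 29, making it the main broker — the node through which the most shortest paths run.

Jon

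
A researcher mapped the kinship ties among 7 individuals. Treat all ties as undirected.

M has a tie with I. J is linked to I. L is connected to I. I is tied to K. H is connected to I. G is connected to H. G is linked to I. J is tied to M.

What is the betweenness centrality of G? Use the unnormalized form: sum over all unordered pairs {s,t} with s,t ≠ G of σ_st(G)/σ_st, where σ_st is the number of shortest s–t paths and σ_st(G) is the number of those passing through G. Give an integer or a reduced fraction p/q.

No shortest path between any pair of other nodes passes through G.
Summing the contributions gives betweenness(G) = 0.

0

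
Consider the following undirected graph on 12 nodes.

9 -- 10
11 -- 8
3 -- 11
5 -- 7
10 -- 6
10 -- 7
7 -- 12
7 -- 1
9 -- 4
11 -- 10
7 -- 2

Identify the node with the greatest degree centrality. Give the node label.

7

Degrees — 1:1, 2:1, 3:1, 4:1, 5:1, 6:1, 7:5, 8:1, 9:2, 10:4, 11:3, 12:1.
The maximum is 5, attained only by 7.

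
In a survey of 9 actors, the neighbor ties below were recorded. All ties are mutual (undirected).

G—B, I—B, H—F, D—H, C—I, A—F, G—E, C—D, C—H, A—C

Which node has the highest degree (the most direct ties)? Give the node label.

Degrees — A:2, B:2, C:4, D:2, E:1, F:2, G:2, H:3, I:2.
The maximum is 4, attained only by C.

C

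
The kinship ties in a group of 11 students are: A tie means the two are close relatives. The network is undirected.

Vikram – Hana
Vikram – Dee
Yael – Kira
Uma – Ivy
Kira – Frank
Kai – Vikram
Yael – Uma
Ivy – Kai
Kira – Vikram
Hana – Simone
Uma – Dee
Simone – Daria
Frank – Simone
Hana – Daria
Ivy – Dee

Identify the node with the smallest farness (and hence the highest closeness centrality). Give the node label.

Vikram

Farness (sum of distances to all others) for each node — Daria:27, Dee:20, Frank:23, Hana:20, Ivy:25, Kai:22, Kira:19, Simone:24, Uma:23, Vikram:16, Yael:23.
The smallest farness is 16, for Vikram, so Vikram has the highest closeness.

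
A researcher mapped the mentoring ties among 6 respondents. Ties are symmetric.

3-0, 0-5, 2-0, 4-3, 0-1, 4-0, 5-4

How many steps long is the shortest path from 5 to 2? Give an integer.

One shortest route is 5 – 0 – 2, which uses 2 edges, and 5 and 2 are not directly tied, so nothing shorter exists. So d(5,2) = 2.

2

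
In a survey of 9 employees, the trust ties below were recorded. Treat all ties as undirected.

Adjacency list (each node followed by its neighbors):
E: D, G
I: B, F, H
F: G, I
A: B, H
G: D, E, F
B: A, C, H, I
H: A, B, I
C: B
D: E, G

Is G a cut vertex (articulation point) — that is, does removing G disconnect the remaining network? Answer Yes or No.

Removing G leaves {A, B, C, F, H, and I} with no path to {D and E}, so the network splits into 2 components. G is a cut vertex.

Yes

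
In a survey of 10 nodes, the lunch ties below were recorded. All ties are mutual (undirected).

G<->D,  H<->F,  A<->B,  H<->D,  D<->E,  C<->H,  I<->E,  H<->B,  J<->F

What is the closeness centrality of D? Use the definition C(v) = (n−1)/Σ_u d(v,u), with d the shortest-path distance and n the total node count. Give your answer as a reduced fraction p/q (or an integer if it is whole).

Distances from D: A:3, B:2, C:2, E:1, F:2, G:1, H:1, I:2, J:3. Sum = 17.
n = 10, so closeness = 9/17.

9/17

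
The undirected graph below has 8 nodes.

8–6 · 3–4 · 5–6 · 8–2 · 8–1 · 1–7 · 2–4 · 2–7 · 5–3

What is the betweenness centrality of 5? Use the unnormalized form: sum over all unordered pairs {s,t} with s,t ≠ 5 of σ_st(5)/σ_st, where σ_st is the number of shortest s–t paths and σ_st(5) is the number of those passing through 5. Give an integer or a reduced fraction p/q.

7/3

Pairs whose geodesics pass through 5 — 4–6: 1/2; 3–6: 1; 3–8: 1/2; 3–1: 1/3.
All other pairs contribute 0.
Summing the contributions gives betweenness(5) = 7/3.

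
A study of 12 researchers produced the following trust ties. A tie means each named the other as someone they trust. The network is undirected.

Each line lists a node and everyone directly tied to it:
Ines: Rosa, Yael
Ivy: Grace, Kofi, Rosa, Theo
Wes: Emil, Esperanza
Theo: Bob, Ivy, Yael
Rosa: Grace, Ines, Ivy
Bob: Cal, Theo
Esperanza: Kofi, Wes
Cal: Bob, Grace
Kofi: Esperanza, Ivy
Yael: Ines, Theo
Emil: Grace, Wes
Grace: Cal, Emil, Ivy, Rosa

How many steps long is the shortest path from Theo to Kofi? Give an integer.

2

One shortest route is Theo – Ivy – Kofi, which uses 2 edges, and Theo and Kofi are not directly tied, so nothing shorter exists. So d(Theo,Kofi) = 2.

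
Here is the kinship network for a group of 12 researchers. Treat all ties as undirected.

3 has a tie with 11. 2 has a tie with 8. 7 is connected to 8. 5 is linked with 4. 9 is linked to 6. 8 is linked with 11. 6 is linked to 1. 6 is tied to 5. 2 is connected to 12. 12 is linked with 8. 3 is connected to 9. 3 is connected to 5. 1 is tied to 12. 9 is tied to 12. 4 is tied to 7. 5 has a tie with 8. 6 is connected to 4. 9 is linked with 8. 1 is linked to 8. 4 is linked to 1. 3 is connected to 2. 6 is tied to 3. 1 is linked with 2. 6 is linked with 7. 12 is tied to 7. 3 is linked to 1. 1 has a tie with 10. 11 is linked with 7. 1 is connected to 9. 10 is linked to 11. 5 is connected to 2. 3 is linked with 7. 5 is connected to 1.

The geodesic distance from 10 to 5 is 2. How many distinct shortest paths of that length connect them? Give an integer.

1

The shortest distance is 2, and the only length-2 path is 10–1–5. So there is exactly 1 shortest path.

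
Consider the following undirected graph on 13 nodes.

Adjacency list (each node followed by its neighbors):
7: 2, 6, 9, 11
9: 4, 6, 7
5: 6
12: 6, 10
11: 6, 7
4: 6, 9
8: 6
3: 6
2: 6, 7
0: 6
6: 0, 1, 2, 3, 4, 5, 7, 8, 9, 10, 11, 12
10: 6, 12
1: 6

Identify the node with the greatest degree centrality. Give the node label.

Degrees — 0:1, 1:1, 2:2, 3:1, 4:2, 5:1, 6:12, 7:4, 8:1, 9:3, 10:2, 11:2, 12:2.
The maximum is 12, attained only by 6.

6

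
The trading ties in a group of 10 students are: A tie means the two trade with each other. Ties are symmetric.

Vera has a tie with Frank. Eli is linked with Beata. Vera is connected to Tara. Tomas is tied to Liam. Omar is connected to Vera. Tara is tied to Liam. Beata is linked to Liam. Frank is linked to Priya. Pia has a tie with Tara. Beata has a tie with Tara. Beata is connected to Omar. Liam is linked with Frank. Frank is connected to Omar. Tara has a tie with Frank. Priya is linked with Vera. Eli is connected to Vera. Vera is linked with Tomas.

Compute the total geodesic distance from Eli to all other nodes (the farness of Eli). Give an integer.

17

Distances from Eli: Beata:1, Frank:2, Liam:2, Omar:2, Pia:3, Priya:2, Tara:2, Tomas:2, Vera:1.
Sum = 1 + 2 + 2 + 2 + 3 + 2 + 2 + 2 + 1 = 17.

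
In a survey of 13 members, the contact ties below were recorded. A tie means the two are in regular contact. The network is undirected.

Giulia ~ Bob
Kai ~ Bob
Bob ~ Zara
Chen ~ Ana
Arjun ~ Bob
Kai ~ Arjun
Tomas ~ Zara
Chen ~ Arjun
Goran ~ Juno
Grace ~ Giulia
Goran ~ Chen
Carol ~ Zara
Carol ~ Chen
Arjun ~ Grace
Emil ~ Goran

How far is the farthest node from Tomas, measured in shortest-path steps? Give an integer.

5

Distances from Tomas: Ana:4, Arjun:3, Bob:2, Carol:2, Chen:3, Emil:5, Giulia:3, Goran:4, Grace:4, Juno:5, Kai:3, Zara:1.
The largest is 5 (to Emil and Juno), so the eccentricity of Tomas is 5.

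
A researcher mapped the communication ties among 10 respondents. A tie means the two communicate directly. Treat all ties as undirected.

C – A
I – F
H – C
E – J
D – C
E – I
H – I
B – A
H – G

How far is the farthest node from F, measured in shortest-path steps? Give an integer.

5

Distances from F: A:4, B:5, C:3, D:4, E:2, G:3, H:2, I:1, J:3.
The largest is 5 (to B), so the eccentricity of F is 5.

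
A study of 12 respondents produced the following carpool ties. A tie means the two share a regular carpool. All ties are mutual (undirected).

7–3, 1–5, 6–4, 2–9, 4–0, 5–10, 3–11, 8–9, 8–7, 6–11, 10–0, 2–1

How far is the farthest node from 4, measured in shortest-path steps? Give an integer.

6

Distances from 4: 0:1, 1:4, 2:5, 3:3, 5:3, 6:1, 7:4, 8:5, 9:6, 10:2, 11:2.
The largest is 6 (to 9), so the eccentricity of 4 is 6.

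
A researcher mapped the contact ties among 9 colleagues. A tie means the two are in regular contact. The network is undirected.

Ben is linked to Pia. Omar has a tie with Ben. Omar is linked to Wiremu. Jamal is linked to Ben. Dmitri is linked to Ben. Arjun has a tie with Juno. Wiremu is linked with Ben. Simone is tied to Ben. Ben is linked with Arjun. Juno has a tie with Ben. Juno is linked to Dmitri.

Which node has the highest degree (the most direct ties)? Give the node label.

Degrees — Arjun:2, Ben:8, Dmitri:2, Jamal:1, Juno:3, Omar:2, Pia:1, Simone:1, Wiremu:2.
The maximum is 8, attained only by Ben.

Ben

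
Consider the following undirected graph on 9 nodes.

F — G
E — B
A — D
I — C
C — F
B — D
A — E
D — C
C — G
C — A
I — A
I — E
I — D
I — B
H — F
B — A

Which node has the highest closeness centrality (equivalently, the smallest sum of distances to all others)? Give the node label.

Farness (sum of distances to all others) for each node — A:12, B:16, C:11, D:13, E:17, F:15, G:16, H:22, I:12.
The smallest farness is 11, for C, so C has the highest closeness.

C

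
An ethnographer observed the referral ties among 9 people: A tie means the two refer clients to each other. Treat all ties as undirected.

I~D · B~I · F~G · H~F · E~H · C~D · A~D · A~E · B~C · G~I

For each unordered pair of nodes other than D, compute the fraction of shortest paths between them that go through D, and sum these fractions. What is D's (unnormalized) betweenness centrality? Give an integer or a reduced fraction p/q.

19/2

Pairs whose geodesics pass through D — A–C: 1; A–B: 2/2; A–I: 1; A–G: 1; C–I: 1/2; C–G: 1/2; C–F: 1/2; C–H: 1; C–E: 1; B–E: 2/2; I–E: 1.
All other pairs contribute 0.
Summing the contributions gives betweenness(D) = 19/2.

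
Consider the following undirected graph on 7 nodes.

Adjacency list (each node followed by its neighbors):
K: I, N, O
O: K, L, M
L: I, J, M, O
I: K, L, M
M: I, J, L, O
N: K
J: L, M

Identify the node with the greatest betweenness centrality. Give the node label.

Unnormalized betweenness of each node: I:3, J:0, K:16/3, L:7/3, M:7/3, N:0, O:3.
K has the largest value, 16/3, making it the main broker — the node through which the most shortest paths run.

K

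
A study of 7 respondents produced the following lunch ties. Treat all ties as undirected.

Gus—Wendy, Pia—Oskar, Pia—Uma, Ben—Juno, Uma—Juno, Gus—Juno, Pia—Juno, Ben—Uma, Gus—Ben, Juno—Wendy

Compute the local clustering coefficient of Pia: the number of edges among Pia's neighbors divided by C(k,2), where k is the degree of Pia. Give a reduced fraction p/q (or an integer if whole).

Pia's neighbors: Juno, Oskar, and Uma (k = 3).
Possible neighbor pairs: C(3,2) = 3. Edges among them: Juno–Uma → e = 1.
Clustering(Pia) = 1/3.

1/3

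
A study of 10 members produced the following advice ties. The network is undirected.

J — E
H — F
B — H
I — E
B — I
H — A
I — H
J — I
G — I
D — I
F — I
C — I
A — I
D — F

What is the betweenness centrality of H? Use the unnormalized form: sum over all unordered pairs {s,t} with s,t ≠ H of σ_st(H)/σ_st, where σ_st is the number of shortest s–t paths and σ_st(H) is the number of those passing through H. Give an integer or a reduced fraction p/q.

3/2

Pairs whose geodesics pass through H — A–B: 1/2; A–F: 1/2; B–F: 1/2.
All other pairs contribute 0.
Summing the contributions gives betweenness(H) = 3/2.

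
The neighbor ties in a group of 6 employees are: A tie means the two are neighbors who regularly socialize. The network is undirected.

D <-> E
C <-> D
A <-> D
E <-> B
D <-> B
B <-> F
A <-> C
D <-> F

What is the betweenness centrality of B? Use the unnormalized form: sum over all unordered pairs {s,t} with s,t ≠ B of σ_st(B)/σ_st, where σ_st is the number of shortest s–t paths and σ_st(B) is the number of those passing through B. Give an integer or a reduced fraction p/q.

1/2

Pairs whose geodesics pass through B — F–E: 1/2.
All other pairs contribute 0.
Summing the contributions gives betweenness(B) = 1/2.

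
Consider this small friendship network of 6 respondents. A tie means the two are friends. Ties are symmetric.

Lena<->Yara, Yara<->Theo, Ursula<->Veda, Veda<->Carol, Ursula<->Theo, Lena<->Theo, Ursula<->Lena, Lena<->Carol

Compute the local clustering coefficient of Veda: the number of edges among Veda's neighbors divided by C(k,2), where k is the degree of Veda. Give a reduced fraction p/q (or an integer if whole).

0

Veda's neighbors: Carol and Ursula (k = 2).
Possible neighbor pairs: C(2,2) = 1. Edges among them: none → e = 0.
Clustering(Veda) = 0/1.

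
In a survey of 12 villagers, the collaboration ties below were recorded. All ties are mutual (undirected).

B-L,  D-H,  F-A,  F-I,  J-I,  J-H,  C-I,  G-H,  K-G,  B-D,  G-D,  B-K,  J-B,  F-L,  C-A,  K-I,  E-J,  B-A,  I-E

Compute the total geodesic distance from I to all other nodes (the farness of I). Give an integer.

Distances from I: A:2, B:2, C:1, D:3, E:1, F:1, G:2, H:2, J:1, K:1, L:2.
Sum = 2 + 2 + 1 + 3 + 1 + 1 + 2 + 2 + 1 + 1 + 2 = 18.

18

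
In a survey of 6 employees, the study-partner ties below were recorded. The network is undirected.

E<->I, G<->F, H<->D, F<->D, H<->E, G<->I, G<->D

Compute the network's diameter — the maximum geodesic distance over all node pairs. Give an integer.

3

Eccentricity of each node (its greatest distance to any other): D:2, E:3, F:3, G:2, H:2, I:2.
The maximum eccentricity is 3, realized for instance by the pair E–F via E – I – G – F. So the diameter is 3.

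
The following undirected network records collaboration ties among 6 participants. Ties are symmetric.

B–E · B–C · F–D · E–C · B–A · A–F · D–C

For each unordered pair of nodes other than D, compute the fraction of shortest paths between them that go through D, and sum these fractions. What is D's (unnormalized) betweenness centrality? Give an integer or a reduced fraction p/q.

3/2

Pairs whose geodesics pass through D — C–F: 1; E–F: 1/2.
All other pairs contribute 0.
Summing the contributions gives betweenness(D) = 3/2.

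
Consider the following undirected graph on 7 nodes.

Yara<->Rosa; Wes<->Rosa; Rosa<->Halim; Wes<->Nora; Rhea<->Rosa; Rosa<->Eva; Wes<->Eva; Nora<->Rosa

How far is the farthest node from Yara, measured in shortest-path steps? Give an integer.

Distances from Yara: Eva:2, Halim:2, Nora:2, Rhea:2, Rosa:1, Wes:2.
The largest is 2 (to Nora, Rhea, Eva, Halim, and Wes), so the eccentricity of Yara is 2.

2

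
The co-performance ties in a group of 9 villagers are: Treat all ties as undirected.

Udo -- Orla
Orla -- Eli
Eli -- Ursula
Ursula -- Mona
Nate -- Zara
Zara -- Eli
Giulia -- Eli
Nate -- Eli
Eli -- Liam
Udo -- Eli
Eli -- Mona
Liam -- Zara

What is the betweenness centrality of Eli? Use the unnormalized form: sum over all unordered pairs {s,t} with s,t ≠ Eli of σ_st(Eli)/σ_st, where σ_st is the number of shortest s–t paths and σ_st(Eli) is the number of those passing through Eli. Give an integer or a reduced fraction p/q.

47/2

Pairs whose geodesics pass through Eli — Giulia–Mona: 1; Giulia–Orla: 1; Giulia–Zara: 1; Giulia–Udo: 1; Giulia–Ursula: 1; Giulia–Liam: 1; Giulia–Nate: 1; Mona–Orla: 1; Mona–Zara: 1; Mona–Udo: 1; Mona–Liam: 1; Mona–Nate: 1; Orla–Zara: 1; Orla–Ursula: 1 … (+10 more pairs).
All other pairs contribute 0.
Summing the contributions gives betweenness(Eli) = 47/2.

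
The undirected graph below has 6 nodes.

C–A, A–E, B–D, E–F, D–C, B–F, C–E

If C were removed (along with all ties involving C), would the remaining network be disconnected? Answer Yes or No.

Even without C, every remaining node can still reach every other (the residual graph is connected), so C is not a cut vertex.

No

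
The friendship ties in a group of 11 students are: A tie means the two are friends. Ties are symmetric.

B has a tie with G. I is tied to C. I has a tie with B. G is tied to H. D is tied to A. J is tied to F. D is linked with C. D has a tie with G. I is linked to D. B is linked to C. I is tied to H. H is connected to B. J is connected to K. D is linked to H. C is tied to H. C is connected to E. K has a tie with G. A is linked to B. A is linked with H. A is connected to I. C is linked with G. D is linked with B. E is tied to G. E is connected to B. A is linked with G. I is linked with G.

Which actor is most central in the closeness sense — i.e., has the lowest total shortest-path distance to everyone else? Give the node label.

Farness (sum of distances to all others) for each node — A:18, B:16, C:17, D:17, E:20, F:34, G:13, H:17, I:17, J:25, K:18.
The smallest farness is 13, for G, so G has the highest closeness.

G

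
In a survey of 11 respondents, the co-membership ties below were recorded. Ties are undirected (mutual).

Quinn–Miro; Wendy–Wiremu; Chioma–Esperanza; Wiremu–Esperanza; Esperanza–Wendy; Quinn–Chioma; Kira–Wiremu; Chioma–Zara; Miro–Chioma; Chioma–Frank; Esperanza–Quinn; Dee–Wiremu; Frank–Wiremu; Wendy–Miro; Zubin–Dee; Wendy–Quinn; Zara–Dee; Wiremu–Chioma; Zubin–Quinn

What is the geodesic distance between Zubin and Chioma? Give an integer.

2

One shortest route is Zubin – Quinn – Chioma, which uses 2 edges, and Zubin and Chioma are not directly tied, so nothing shorter exists. So d(Zubin,Chioma) = 2.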